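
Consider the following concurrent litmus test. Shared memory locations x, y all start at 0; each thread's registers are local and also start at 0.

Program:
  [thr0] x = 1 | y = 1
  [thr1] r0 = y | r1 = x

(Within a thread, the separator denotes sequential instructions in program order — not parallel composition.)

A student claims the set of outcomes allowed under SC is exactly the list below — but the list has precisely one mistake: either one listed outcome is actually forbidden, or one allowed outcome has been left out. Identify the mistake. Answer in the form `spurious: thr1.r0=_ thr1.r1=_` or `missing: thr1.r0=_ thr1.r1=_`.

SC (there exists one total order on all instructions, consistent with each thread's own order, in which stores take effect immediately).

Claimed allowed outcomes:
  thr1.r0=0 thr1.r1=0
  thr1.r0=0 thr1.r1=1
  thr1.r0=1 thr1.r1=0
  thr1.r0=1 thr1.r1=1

spurious: thr1.r0=1 thr1.r1=0

outcome vector order: (thr1.r0,thr1.r1)
[SC] allowed = {0/0; 0/1; 1/1}
claimed∖SC = {1/0}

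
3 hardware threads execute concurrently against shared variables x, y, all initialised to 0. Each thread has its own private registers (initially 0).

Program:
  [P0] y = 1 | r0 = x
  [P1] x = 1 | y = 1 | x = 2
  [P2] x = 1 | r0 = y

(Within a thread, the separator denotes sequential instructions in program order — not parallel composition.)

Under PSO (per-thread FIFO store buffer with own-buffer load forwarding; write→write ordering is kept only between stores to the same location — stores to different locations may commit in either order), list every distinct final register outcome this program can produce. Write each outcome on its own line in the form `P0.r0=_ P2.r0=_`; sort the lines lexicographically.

P0.r0=0 P2.r0=0
P0.r0=0 P2.r0=1
P0.r0=1 P2.r0=0
P0.r0=1 P2.r0=1
P0.r0=2 P2.r0=0
P0.r0=2 P2.r0=1

outcome vector order: (P0.r0,P2.r0)
|PSO outcomes| = 6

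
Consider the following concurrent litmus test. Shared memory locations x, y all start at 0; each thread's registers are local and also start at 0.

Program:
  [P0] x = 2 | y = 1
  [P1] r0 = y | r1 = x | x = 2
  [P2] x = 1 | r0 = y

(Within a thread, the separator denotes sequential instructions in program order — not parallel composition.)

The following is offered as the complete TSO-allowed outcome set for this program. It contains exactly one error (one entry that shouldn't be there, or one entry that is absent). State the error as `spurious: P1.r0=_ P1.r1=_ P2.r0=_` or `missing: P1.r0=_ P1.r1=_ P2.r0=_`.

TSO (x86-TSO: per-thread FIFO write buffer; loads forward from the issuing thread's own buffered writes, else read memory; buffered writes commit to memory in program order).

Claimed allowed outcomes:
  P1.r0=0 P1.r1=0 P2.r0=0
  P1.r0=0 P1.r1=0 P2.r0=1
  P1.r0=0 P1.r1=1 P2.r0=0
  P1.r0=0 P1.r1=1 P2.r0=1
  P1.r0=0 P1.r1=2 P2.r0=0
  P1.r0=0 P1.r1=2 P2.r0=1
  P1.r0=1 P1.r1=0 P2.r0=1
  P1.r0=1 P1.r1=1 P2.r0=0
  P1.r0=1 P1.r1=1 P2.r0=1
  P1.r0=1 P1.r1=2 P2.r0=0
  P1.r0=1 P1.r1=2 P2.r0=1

spurious: P1.r0=1 P1.r1=0 P2.r0=1

outcome vector order: (P1.r0,P1.r1,P2.r0)
TSO: 10 outcomes — {(0,0,0) (0,0,1) (0,1,0) (0,1,1) (0,2,0) (0,2,1) (1,1,0) (1,1,1) (1,2,0) (1,2,1)}
claimed∖TSO = {(1,0,1)}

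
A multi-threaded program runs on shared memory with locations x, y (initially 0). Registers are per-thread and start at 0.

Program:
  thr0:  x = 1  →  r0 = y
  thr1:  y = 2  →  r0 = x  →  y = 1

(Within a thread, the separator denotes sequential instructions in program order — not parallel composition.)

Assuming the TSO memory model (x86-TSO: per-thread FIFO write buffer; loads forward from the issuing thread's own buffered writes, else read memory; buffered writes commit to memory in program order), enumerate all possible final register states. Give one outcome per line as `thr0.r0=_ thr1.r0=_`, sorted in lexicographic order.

thr0.r0=0 thr1.r0=0
thr0.r0=0 thr1.r0=1
thr0.r0=1 thr1.r0=0
thr0.r0=1 thr1.r0=1
thr0.r0=2 thr1.r0=0
thr0.r0=2 thr1.r0=1

outcome vector order: (thr0.r0,thr1.r0)
|TSO outcomes| = 6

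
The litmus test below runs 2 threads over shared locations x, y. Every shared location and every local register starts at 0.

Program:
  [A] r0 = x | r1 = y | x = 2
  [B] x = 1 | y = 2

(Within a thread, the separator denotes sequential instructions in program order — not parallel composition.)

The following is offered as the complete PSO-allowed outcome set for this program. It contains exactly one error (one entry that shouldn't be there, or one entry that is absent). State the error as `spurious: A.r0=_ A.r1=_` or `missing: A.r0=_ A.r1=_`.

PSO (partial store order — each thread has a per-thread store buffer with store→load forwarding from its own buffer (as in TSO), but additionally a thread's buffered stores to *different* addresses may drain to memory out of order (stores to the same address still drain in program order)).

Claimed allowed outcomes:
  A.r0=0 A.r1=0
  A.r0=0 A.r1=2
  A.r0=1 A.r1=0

missing: A.r0=1 A.r1=2

outcome vector order: (A.r0,A.r1)
PSO (4): 0/0; 0/2; 1/0; 1/2
PSO∖claimed = {1/2}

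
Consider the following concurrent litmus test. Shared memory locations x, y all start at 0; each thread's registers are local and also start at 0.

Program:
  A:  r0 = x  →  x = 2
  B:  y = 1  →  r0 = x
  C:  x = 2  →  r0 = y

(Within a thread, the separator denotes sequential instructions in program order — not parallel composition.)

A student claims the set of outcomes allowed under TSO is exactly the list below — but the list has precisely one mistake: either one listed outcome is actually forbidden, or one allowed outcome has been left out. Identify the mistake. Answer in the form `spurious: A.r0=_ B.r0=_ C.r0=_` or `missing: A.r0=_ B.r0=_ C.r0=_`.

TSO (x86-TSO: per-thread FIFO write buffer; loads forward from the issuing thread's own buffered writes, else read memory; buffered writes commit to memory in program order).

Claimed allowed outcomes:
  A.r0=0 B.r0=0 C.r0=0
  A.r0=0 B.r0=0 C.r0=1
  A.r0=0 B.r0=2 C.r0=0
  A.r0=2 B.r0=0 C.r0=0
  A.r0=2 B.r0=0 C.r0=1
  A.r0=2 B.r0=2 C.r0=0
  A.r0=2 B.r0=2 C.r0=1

outcome vector order: (A.r0,B.r0,C.r0)
under TSO → (0,0,0) (0,0,1) (0,2,0) (0,2,1) (2,0,0) (2,0,1) (2,2,0) (2,2,1)
TSO∖claimed = {(0,2,1)}

missing: A.r0=0 B.r0=2 C.r0=1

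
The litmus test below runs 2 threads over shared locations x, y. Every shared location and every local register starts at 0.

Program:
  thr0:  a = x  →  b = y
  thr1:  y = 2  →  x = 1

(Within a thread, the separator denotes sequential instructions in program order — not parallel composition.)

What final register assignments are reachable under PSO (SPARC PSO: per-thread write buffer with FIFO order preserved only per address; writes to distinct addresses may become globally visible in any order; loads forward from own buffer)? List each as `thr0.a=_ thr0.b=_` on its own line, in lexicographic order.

thr0.a=0 thr0.b=0
thr0.a=0 thr0.b=2
thr0.a=1 thr0.b=0
thr0.a=1 thr0.b=2

outcome vector order: (thr0.a,thr0.b)
|PSO outcomes| = 4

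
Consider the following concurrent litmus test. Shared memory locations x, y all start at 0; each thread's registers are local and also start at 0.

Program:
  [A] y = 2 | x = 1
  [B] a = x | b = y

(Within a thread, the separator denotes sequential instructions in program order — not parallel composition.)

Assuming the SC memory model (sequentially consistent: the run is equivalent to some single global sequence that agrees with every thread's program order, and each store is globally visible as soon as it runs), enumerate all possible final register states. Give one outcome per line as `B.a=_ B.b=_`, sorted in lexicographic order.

outcome vector order: (B.a,B.b)
|SC outcomes| = 3

B.a=0 B.b=0
B.a=0 B.b=2
B.a=1 B.b=2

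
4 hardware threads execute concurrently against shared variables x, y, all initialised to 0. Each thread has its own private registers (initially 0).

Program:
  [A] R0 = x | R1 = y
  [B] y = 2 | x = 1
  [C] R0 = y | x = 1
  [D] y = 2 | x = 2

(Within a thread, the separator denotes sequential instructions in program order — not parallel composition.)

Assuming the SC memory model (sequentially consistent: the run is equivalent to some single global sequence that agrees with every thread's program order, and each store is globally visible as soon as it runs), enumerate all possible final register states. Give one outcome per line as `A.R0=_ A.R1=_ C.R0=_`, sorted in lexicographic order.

A.R0=0 A.R1=0 C.R0=0
A.R0=0 A.R1=0 C.R0=2
A.R0=0 A.R1=2 C.R0=0
A.R0=0 A.R1=2 C.R0=2
A.R0=1 A.R1=0 C.R0=0
A.R0=1 A.R1=2 C.R0=0
A.R0=1 A.R1=2 C.R0=2
A.R0=2 A.R1=2 C.R0=0
A.R0=2 A.R1=2 C.R0=2

outcome vector order: (A.R0,A.R1,C.R0)
|SC outcomes| = 9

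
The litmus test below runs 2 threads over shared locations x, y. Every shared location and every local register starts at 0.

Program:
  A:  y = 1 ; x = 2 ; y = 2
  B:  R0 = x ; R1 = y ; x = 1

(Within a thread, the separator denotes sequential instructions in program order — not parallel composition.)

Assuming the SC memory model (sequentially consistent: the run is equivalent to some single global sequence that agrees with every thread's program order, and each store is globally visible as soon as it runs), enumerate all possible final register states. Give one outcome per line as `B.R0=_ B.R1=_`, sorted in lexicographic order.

outcome vector order: (B.R0,B.R1)
|SC outcomes| = 5

B.R0=0 B.R1=0
B.R0=0 B.R1=1
B.R0=0 B.R1=2
B.R0=2 B.R1=1
B.R0=2 B.R1=2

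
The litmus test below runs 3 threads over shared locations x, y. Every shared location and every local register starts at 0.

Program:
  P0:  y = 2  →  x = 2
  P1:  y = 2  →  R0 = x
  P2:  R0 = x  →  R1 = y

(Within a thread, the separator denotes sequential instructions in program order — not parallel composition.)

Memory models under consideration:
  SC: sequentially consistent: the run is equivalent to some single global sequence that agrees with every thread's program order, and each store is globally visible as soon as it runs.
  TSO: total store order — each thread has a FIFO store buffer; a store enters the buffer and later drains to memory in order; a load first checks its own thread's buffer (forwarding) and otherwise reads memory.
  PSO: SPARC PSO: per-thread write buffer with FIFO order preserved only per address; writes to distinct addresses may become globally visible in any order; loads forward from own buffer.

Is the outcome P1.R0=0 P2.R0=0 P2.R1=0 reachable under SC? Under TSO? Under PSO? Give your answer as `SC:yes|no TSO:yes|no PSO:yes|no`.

SC:yes TSO:yes PSO:yes

outcome vector order: (P1.R0,P2.R0,P2.R1)
SC (6): 000; 002; 022; 200; 202; 222
TSO (6): 000; 002; 022; 200; 202; 222
PSO (8): 000; 002; 020; 022; 200; 202; 220; 222
target 000 ∈ {SC,TSO,PSO}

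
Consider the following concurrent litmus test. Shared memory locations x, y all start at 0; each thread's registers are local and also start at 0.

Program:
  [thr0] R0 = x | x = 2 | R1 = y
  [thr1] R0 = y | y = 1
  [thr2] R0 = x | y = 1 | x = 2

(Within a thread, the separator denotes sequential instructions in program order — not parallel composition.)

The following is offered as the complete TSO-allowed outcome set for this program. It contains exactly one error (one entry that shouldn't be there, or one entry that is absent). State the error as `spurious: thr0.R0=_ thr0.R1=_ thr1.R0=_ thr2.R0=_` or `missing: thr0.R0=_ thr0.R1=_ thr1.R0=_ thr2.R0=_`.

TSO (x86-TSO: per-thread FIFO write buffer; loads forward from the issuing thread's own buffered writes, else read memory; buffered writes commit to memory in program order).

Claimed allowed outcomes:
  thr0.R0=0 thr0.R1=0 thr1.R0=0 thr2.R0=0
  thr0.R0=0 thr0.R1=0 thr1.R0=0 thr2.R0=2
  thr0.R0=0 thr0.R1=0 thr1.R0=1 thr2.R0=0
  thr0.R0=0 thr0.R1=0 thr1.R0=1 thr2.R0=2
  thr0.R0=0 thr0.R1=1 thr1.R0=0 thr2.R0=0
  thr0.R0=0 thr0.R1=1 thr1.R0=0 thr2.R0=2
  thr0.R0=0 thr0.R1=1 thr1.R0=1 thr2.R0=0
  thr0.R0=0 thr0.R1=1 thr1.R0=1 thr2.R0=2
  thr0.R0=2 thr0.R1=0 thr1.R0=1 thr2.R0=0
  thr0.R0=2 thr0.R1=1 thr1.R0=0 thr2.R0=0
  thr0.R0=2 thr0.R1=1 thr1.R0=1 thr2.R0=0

spurious: thr0.R0=2 thr0.R1=0 thr1.R0=1 thr2.R0=0

outcome vector order: (thr0.R0,thr0.R1,thr1.R0,thr2.R0)
[TSO] allowed = {<0 0 0 0> <0 0 0 2> <0 0 1 0> <0 0 1 2> <0 1 0 0> <0 1 0 2> <0 1 1 0> <0 1 1 2> <2 1 0 0> <2 1 1 0>}
claimed∖TSO = {<2 0 1 0>}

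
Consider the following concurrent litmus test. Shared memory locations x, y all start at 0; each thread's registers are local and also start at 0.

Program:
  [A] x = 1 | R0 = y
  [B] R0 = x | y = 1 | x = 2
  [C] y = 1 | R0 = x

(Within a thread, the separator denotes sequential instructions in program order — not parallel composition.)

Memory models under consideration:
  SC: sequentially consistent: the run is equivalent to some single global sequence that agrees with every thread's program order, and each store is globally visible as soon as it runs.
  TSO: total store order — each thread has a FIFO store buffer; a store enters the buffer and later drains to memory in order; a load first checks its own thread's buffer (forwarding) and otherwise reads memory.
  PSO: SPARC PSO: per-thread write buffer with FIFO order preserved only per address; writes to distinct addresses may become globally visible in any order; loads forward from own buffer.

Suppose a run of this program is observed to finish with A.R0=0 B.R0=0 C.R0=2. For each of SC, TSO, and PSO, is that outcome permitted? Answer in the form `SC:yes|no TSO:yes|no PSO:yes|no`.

SC:yes TSO:yes PSO:yes

outcome vector order: (A.R0,B.R0,C.R0)
SC: 10 outcomes — {<0 0 1>; <0 0 2>; <0 1 1>; <0 1 2>; <1 0 0>; <1 0 1>; <1 0 2>; <1 1 0>; <1 1 1>; <1 1 2>}
TSO: 12 outcomes — {<0 0 0>; <0 0 1>; <0 0 2>; <0 1 0>; <0 1 1>; <0 1 2>; <1 0 0>; <1 0 1>; <1 0 2>; <1 1 0>; <1 1 1>; <1 1 2>}
PSO: 12 outcomes — {<0 0 0>; <0 0 1>; <0 0 2>; <0 1 0>; <0 1 1>; <0 1 2>; <1 0 0>; <1 0 1>; <1 0 2>; <1 1 0>; <1 1 1>; <1 1 2>}
target <0 0 2> ∈ {SC,TSO,PSO}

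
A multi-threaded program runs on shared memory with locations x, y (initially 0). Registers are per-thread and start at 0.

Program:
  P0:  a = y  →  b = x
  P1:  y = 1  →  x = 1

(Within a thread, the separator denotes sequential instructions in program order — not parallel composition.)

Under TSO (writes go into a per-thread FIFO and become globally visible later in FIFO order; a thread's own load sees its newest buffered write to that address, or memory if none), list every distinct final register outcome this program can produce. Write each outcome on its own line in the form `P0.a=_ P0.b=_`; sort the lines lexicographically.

outcome vector order: (P0.a,P0.b)
|TSO outcomes| = 4

P0.a=0 P0.b=0
P0.a=0 P0.b=1
P0.a=1 P0.b=0
P0.a=1 P0.b=1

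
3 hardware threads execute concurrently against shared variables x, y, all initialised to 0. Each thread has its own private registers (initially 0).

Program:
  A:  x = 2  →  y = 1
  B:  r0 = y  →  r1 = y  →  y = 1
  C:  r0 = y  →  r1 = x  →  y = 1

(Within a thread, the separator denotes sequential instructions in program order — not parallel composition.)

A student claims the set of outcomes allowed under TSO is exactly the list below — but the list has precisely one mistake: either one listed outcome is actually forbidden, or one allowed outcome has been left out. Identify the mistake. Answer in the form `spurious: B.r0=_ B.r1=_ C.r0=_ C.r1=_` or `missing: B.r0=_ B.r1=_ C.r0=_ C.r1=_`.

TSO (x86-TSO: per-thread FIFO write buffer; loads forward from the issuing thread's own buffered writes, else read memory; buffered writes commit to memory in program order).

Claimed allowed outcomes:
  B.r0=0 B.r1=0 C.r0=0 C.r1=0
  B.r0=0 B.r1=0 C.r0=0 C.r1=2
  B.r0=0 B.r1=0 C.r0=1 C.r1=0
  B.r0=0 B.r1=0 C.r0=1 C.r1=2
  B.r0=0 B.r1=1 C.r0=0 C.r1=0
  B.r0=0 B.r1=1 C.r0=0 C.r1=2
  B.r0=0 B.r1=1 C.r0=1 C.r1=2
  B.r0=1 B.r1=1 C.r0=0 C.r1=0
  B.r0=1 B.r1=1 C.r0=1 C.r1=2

missing: B.r0=1 B.r1=1 C.r0=0 C.r1=2

outcome vector order: (B.r0,B.r1,C.r0,C.r1)
TSO (10): 0000 0002 0010 0012 0100 0102 0112 1100 1102 1112
TSO∖claimed = {1102}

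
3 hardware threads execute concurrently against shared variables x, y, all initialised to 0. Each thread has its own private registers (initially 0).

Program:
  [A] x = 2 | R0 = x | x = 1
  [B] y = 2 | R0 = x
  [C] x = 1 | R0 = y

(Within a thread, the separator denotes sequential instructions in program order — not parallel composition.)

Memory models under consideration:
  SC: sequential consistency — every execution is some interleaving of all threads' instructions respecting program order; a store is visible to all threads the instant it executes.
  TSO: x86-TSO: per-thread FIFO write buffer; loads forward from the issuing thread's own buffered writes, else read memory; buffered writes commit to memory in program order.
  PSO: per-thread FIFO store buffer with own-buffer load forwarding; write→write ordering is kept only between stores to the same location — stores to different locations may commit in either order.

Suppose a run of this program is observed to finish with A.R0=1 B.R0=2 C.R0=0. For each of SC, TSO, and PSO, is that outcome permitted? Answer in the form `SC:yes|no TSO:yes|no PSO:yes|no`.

SC:no TSO:yes PSO:yes

outcome vector order: (A.R0,B.R0,C.R0)
[SC] allowed = {(1,0,2) (1,1,0) (1,1,2) (1,2,2) (2,0,2) (2,1,0) (2,1,2) (2,2,0) (2,2,2)}
[TSO] allowed = {(1,0,0) (1,0,2) (1,1,0) (1,1,2) (1,2,0) (1,2,2) (2,0,0) (2,0,2) (2,1,0) (2,1,2) (2,2,0) (2,2,2)}
[PSO] allowed = {(1,0,0) (1,0,2) (1,1,0) (1,1,2) (1,2,0) (1,2,2) (2,0,0) (2,0,2) (2,1,0) (2,1,2) (2,2,0) (2,2,2)}
target (1,2,0) ∈ {TSO,PSO}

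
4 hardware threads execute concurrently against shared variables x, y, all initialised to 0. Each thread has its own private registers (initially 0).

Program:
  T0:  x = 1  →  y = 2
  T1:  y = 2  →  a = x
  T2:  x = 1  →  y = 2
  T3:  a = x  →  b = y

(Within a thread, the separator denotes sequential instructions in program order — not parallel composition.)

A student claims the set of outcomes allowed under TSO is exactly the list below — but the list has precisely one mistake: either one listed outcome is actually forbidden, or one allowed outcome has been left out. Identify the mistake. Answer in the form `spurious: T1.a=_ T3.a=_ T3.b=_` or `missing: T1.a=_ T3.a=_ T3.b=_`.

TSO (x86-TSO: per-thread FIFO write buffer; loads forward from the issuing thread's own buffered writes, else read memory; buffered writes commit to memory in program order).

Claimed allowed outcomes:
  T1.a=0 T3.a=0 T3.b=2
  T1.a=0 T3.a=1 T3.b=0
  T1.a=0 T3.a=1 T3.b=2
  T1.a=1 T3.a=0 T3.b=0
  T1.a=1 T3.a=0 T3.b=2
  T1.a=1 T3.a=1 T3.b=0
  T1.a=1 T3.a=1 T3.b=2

outcome vector order: (T1.a,T3.a,T3.b)
TSO: 8 outcomes — {0/0/0, 0/0/2, 0/1/0, 0/1/2, 1/0/0, 1/0/2, 1/1/0, 1/1/2}
TSO∖claimed = {0/0/0}

missing: T1.a=0 T3.a=0 T3.b=0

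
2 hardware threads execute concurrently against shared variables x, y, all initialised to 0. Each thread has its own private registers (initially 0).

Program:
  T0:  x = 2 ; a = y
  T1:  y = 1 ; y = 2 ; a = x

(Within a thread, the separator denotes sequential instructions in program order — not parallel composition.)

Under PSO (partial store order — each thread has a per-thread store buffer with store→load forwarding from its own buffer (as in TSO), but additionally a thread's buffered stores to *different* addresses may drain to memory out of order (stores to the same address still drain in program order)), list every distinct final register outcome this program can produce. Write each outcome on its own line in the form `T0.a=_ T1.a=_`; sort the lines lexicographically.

outcome vector order: (T0.a,T1.a)
|PSO outcomes| = 6

T0.a=0 T1.a=0
T0.a=0 T1.a=2
T0.a=1 T1.a=0
T0.a=1 T1.a=2
T0.a=2 T1.a=0
T0.a=2 T1.a=2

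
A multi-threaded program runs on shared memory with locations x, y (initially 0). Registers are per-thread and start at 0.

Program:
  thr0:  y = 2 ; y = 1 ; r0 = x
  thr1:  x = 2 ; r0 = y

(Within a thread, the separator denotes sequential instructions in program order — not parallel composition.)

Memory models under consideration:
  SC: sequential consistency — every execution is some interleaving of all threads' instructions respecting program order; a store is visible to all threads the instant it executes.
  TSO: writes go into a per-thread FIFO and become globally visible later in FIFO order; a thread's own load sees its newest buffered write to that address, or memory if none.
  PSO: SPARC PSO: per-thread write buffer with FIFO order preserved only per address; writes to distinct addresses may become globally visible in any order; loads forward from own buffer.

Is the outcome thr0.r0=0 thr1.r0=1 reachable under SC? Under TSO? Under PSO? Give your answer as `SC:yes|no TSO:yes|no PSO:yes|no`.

outcome vector order: (thr0.r0,thr1.r0)
under SC → 01, 20, 21, 22
under TSO → 00, 01, 02, 20, 21, 22
under PSO → 00, 01, 02, 20, 21, 22
target 01 ∈ {SC,TSO,PSO}

SC:yes TSO:yes PSO:yes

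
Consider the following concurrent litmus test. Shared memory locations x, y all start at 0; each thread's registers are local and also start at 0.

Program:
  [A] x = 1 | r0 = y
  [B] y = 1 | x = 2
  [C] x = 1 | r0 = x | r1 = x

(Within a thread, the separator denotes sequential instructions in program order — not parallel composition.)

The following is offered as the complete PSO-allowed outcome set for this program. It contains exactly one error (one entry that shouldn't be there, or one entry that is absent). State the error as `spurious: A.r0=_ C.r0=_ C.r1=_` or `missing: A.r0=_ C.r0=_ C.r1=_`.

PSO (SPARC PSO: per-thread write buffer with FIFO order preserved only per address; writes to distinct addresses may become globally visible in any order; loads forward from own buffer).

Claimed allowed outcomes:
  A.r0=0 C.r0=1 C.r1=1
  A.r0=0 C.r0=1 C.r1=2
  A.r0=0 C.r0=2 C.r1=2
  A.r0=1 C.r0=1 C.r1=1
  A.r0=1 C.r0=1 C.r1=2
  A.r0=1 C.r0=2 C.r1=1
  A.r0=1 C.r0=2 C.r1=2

missing: A.r0=0 C.r0=2 C.r1=1

outcome vector order: (A.r0,C.r0,C.r1)
[PSO] allowed = {0/1/1, 0/1/2, 0/2/1, 0/2/2, 1/1/1, 1/1/2, 1/2/1, 1/2/2}
PSO∖claimed = {0/2/1}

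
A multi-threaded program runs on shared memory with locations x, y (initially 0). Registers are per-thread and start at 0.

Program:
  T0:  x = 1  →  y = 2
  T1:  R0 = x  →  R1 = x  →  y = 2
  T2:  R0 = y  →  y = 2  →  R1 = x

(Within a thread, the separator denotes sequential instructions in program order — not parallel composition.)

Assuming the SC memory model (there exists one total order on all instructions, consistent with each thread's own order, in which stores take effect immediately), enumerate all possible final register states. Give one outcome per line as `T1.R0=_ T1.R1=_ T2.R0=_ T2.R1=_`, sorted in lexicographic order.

T1.R0=0 T1.R1=0 T2.R0=0 T2.R1=0
T1.R0=0 T1.R1=0 T2.R0=0 T2.R1=1
T1.R0=0 T1.R1=0 T2.R0=2 T2.R1=0
T1.R0=0 T1.R1=0 T2.R0=2 T2.R1=1
T1.R0=0 T1.R1=1 T2.R0=0 T2.R1=0
T1.R0=0 T1.R1=1 T2.R0=0 T2.R1=1
T1.R0=0 T1.R1=1 T2.R0=2 T2.R1=1
T1.R0=1 T1.R1=1 T2.R0=0 T2.R1=0
T1.R0=1 T1.R1=1 T2.R0=0 T2.R1=1
T1.R0=1 T1.R1=1 T2.R0=2 T2.R1=1

outcome vector order: (T1.R0,T1.R1,T2.R0,T2.R1)
|SC outcomes| = 10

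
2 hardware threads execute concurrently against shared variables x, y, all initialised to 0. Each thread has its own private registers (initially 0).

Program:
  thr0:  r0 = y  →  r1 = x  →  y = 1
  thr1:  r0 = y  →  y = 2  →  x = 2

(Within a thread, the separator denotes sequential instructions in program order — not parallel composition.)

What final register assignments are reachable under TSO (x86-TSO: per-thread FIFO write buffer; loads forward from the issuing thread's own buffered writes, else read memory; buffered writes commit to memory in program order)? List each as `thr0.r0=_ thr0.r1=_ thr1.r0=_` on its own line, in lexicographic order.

thr0.r0=0 thr0.r1=0 thr1.r0=0
thr0.r0=0 thr0.r1=0 thr1.r0=1
thr0.r0=0 thr0.r1=2 thr1.r0=0
thr0.r0=2 thr0.r1=0 thr1.r0=0
thr0.r0=2 thr0.r1=2 thr1.r0=0

outcome vector order: (thr0.r0,thr0.r1,thr1.r0)
|TSO outcomes| = 5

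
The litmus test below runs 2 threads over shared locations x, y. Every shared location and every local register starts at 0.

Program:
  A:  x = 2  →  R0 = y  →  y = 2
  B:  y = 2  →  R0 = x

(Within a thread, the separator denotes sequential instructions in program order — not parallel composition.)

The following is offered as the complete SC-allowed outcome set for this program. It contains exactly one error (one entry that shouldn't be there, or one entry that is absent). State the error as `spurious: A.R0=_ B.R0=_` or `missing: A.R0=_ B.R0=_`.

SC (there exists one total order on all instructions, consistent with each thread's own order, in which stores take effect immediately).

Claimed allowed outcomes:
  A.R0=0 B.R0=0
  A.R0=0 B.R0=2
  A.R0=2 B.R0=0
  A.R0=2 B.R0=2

outcome vector order: (A.R0,B.R0)
SC (3): (0,2), (2,0), (2,2)
claimed∖SC = {(0,0)}

spurious: A.R0=0 B.R0=0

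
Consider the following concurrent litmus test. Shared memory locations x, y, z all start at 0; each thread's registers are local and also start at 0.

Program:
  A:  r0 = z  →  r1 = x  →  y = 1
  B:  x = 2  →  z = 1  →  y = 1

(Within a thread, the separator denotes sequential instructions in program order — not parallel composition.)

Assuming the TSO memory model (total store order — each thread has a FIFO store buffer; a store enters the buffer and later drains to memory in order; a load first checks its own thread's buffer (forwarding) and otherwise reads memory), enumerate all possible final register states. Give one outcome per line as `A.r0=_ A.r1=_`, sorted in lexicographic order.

A.r0=0 A.r1=0
A.r0=0 A.r1=2
A.r0=1 A.r1=2

outcome vector order: (A.r0,A.r1)
|TSO outcomes| = 3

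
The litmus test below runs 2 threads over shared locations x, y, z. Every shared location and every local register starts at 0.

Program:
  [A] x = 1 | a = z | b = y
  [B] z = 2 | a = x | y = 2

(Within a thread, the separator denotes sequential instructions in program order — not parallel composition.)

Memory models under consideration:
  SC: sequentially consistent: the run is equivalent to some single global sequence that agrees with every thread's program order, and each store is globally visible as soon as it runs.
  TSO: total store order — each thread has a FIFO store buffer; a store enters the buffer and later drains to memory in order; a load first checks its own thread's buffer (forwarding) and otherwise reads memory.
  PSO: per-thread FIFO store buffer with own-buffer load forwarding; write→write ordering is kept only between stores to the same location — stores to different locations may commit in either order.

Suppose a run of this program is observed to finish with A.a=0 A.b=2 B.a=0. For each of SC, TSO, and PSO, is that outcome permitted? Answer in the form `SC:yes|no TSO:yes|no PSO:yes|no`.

SC:no TSO:yes PSO:yes

outcome vector order: (A.a,A.b,B.a)
[SC] allowed = {<0 0 1> <0 2 1> <2 0 0> <2 0 1> <2 2 0> <2 2 1>}
[TSO] allowed = {<0 0 0> <0 0 1> <0 2 0> <0 2 1> <2 0 0> <2 0 1> <2 2 0> <2 2 1>}
[PSO] allowed = {<0 0 0> <0 0 1> <0 2 0> <0 2 1> <2 0 0> <2 0 1> <2 2 0> <2 2 1>}
target <0 2 0> ∈ {TSO,PSO}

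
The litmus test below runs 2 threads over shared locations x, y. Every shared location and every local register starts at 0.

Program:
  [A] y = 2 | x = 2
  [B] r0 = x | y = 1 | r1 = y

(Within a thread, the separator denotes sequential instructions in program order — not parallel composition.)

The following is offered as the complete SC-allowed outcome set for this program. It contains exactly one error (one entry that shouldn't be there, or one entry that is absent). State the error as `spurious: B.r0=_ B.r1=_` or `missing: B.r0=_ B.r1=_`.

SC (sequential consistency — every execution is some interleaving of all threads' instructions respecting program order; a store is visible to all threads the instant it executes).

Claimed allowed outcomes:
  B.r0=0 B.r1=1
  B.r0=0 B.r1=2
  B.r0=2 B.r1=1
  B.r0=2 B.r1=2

outcome vector order: (B.r0,B.r1)
under SC → <0 1> <0 2> <2 1>
claimed∖SC = {<2 2>}

spurious: B.r0=2 B.r1=2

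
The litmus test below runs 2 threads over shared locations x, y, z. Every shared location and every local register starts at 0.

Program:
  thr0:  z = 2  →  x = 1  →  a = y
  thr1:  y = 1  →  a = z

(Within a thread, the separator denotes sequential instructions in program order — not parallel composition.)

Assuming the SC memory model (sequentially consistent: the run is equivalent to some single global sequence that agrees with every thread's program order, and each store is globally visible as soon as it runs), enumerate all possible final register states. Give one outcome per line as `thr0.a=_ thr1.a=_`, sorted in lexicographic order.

outcome vector order: (thr0.a,thr1.a)
|SC outcomes| = 3

thr0.a=0 thr1.a=2
thr0.a=1 thr1.a=0
thr0.a=1 thr1.a=2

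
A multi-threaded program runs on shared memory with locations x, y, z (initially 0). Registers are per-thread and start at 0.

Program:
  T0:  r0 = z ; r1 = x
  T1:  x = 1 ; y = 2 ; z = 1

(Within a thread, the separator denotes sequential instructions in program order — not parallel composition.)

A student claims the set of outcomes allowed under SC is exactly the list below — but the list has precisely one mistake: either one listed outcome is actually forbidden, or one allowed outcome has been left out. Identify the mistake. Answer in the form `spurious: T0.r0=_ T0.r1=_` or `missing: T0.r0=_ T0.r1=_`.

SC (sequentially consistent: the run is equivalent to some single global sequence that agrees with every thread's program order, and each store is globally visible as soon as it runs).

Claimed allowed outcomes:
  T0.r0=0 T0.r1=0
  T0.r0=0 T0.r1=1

missing: T0.r0=1 T0.r1=1

outcome vector order: (T0.r0,T0.r1)
under SC → 00, 01, 11
SC∖claimed = {11}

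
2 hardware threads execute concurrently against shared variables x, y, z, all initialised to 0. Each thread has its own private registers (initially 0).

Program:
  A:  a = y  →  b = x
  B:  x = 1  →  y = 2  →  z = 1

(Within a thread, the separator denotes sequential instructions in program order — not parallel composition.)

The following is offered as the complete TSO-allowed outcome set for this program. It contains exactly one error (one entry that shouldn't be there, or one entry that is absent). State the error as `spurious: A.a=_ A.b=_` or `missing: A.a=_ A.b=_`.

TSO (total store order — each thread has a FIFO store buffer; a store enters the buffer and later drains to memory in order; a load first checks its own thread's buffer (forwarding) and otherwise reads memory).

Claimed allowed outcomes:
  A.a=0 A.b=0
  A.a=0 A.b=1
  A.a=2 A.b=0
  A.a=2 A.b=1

spurious: A.a=2 A.b=0

outcome vector order: (A.a,A.b)
under TSO → (0,0); (0,1); (2,1)
claimed∖TSO = {(2,0)}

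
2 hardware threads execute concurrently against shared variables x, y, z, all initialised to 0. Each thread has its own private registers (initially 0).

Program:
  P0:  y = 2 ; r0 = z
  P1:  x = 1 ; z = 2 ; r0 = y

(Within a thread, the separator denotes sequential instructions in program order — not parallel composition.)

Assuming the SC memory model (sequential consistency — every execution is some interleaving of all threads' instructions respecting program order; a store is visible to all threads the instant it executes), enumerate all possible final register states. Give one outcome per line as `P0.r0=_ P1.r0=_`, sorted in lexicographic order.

P0.r0=0 P1.r0=2
P0.r0=2 P1.r0=0
P0.r0=2 P1.r0=2

outcome vector order: (P0.r0,P1.r0)
|SC outcomes| = 3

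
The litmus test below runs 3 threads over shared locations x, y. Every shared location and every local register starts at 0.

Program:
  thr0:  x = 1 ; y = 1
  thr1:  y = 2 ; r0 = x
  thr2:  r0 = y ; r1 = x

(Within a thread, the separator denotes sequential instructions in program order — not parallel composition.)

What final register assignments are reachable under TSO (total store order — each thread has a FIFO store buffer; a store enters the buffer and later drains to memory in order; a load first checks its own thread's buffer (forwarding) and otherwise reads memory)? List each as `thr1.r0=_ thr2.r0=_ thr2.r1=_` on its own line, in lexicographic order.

outcome vector order: (thr1.r0,thr2.r0,thr2.r1)
|TSO outcomes| = 10

thr1.r0=0 thr2.r0=0 thr2.r1=0
thr1.r0=0 thr2.r0=0 thr2.r1=1
thr1.r0=0 thr2.r0=1 thr2.r1=1
thr1.r0=0 thr2.r0=2 thr2.r1=0
thr1.r0=0 thr2.r0=2 thr2.r1=1
thr1.r0=1 thr2.r0=0 thr2.r1=0
thr1.r0=1 thr2.r0=0 thr2.r1=1
thr1.r0=1 thr2.r0=1 thr2.r1=1
thr1.r0=1 thr2.r0=2 thr2.r1=0
thr1.r0=1 thr2.r0=2 thr2.r1=1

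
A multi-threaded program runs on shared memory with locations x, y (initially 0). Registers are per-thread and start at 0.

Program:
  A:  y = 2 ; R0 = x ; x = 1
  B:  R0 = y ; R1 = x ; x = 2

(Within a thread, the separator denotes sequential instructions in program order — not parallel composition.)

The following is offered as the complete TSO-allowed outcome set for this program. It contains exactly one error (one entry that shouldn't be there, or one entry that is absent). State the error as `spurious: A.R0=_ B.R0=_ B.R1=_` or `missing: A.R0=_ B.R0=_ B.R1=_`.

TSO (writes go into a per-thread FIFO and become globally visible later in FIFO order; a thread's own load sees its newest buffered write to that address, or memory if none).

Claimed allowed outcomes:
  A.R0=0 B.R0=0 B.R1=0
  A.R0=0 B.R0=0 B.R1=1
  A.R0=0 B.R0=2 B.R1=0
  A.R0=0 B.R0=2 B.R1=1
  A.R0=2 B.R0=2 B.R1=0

missing: A.R0=2 B.R0=0 B.R1=0

outcome vector order: (A.R0,B.R0,B.R1)
[TSO] allowed = {(0,0,0); (0,0,1); (0,2,0); (0,2,1); (2,0,0); (2,2,0)}
TSO∖claimed = {(2,0,0)}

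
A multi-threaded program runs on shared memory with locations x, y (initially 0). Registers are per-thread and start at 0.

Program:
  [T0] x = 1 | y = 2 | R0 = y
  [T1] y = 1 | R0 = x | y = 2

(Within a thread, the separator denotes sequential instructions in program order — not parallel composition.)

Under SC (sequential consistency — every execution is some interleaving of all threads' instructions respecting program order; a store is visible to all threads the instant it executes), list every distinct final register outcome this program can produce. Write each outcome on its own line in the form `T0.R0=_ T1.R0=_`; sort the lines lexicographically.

T0.R0=1 T1.R0=1
T0.R0=2 T1.R0=0
T0.R0=2 T1.R0=1

outcome vector order: (T0.R0,T1.R0)
|SC outcomes| = 3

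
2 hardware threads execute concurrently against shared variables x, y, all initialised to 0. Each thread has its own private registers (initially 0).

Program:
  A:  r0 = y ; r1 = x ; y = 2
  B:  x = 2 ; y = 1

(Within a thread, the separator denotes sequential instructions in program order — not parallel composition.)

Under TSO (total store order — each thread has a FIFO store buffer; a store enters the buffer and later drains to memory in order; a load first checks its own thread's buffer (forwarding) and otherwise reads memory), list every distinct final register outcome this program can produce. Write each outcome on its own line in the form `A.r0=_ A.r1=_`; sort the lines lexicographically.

outcome vector order: (A.r0,A.r1)
|TSO outcomes| = 3

A.r0=0 A.r1=0
A.r0=0 A.r1=2
A.r0=1 A.r1=2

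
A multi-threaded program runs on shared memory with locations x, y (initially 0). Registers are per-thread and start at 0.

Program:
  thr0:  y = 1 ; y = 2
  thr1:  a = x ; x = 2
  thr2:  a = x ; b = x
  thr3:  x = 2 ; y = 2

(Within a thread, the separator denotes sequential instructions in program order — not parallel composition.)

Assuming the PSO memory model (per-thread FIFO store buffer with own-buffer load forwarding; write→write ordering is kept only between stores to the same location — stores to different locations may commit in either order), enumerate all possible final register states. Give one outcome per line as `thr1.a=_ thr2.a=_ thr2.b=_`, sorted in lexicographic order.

outcome vector order: (thr1.a,thr2.a,thr2.b)
|PSO outcomes| = 6

thr1.a=0 thr2.a=0 thr2.b=0
thr1.a=0 thr2.a=0 thr2.b=2
thr1.a=0 thr2.a=2 thr2.b=2
thr1.a=2 thr2.a=0 thr2.b=0
thr1.a=2 thr2.a=0 thr2.b=2
thr1.a=2 thr2.a=2 thr2.b=2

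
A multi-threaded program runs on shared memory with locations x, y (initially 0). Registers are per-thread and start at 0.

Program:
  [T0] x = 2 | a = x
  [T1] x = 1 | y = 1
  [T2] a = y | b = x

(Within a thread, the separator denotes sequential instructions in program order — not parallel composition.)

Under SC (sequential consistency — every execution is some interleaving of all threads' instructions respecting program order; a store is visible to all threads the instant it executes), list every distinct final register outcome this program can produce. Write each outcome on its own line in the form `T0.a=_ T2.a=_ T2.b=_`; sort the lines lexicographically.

outcome vector order: (T0.a,T2.a,T2.b)
|SC outcomes| = 9

T0.a=1 T2.a=0 T2.b=0
T0.a=1 T2.a=0 T2.b=1
T0.a=1 T2.a=0 T2.b=2
T0.a=1 T2.a=1 T2.b=1
T0.a=2 T2.a=0 T2.b=0
T0.a=2 T2.a=0 T2.b=1
T0.a=2 T2.a=0 T2.b=2
T0.a=2 T2.a=1 T2.b=1
T0.a=2 T2.a=1 T2.b=2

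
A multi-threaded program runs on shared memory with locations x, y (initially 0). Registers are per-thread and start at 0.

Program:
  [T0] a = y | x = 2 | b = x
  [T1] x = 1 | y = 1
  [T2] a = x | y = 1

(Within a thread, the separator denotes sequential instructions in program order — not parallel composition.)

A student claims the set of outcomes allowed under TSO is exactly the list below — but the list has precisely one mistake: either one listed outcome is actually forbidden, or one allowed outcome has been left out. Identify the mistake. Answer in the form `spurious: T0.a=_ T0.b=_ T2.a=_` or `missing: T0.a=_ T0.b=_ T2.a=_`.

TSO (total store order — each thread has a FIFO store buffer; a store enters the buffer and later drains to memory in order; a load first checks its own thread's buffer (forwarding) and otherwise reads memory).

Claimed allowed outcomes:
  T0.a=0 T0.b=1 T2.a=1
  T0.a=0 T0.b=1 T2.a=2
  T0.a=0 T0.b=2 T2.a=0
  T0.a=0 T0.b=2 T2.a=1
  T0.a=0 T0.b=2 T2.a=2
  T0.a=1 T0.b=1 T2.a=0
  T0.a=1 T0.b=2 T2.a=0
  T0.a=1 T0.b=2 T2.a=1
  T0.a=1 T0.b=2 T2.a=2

missing: T0.a=0 T0.b=1 T2.a=0

outcome vector order: (T0.a,T0.b,T2.a)
[TSO] allowed = {0/1/0; 0/1/1; 0/1/2; 0/2/0; 0/2/1; 0/2/2; 1/1/0; 1/2/0; 1/2/1; 1/2/2}
TSO∖claimed = {0/1/0}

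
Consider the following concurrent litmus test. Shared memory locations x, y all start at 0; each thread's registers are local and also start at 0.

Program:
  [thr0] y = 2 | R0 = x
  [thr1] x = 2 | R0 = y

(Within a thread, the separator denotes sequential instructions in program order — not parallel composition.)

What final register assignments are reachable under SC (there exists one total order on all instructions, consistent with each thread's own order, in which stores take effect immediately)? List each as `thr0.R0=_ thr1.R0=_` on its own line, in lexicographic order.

thr0.R0=0 thr1.R0=2
thr0.R0=2 thr1.R0=0
thr0.R0=2 thr1.R0=2

outcome vector order: (thr0.R0,thr1.R0)
|SC outcomes| = 3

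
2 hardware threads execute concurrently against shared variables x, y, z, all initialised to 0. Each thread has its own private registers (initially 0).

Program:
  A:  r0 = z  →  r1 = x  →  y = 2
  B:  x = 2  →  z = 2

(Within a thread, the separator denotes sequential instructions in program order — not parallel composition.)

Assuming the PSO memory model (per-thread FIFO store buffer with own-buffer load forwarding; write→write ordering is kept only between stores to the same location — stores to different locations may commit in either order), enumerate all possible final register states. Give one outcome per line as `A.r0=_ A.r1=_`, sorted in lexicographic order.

outcome vector order: (A.r0,A.r1)
|PSO outcomes| = 4

A.r0=0 A.r1=0
A.r0=0 A.r1=2
A.r0=2 A.r1=0
A.r0=2 A.r1=2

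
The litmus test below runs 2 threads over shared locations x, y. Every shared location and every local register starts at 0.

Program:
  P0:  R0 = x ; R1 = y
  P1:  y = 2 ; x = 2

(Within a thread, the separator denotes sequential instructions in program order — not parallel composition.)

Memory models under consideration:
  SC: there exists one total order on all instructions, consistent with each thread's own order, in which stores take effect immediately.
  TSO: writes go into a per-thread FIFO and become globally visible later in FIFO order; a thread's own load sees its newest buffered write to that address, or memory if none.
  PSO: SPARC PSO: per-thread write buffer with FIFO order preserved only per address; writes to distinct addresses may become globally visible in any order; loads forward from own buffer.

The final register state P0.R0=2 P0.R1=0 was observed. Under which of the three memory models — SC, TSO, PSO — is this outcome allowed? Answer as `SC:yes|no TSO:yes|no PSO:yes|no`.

SC:no TSO:no PSO:yes

outcome vector order: (P0.R0,P0.R1)
[SC] allowed = {(0,0) (0,2) (2,2)}
[TSO] allowed = {(0,0) (0,2) (2,2)}
[PSO] allowed = {(0,0) (0,2) (2,0) (2,2)}
target (2,0) ∈ {PSO}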